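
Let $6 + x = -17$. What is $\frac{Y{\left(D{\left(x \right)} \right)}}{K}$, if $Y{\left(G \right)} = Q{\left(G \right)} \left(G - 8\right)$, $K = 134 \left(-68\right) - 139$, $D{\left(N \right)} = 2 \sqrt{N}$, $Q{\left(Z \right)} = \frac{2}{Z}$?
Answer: $- \frac{2}{9251} - \frac{8 i \sqrt{23}}{212773} \approx -0.00021619 - 0.00018032 i$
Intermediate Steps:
$x = -23$ ($x = -6 - 17 = -23$)
$K = -9251$ ($K = -9112 - 139 = -9251$)
$Y{\left(G \right)} = \frac{2 \left(-8 + G\right)}{G}$ ($Y{\left(G \right)} = \frac{2}{G} \left(G - 8\right) = \frac{2}{G} \left(-8 + G\right) = \frac{2 \left(-8 + G\right)}{G}$)
$\frac{Y{\left(D{\left(x \right)} \right)}}{K} = \frac{2 - \frac{16}{2 \sqrt{-23}}}{-9251} = \left(2 - \frac{16}{2 i \sqrt{23}}\right) \left(- \frac{1}{9251}\right) = \left(2 - 16 \left(- \frac{i \sqrt{23}}{46}\right)\right) \left(- \frac{1}{9251}\right) = \left(2 + \frac{8 i \sqrt{23}}{23}\right) \left(- \frac{1}{9251}\right) = - \frac{2}{9251} - \frac{8 i \sqrt{23}}{212773}$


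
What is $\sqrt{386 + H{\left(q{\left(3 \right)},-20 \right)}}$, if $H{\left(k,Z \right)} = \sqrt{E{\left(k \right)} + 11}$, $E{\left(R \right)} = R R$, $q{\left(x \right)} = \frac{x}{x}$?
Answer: $\sqrt{386 + 2 \sqrt{3}} \approx 19.735$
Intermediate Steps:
$q{\left(x \right)} = 1$
$E{\left(R \right)} = R^{2}$
$H{\left(k,Z \right)} = \sqrt{11 + k^{2}}$ ($H{\left(k,Z \right)} = \sqrt{k^{2} + 11} = \sqrt{11 + k^{2}}$)
$\sqrt{386 + H{\left(q{\left(3 \right)},-20 \right)}} = \sqrt{386 + \sqrt{11 + 1^{2}}} = \sqrt{386 + \sqrt{11 + 1}} = \sqrt{386 + \sqrt{12}} = \sqrt{386 + 2 \sqrt{3}}$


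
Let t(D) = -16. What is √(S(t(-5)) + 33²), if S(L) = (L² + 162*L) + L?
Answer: I*√1263 ≈ 35.539*I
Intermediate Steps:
S(L) = L² + 163*L
√(S(t(-5)) + 33²) = √(-16*(163 - 16) + 33²) = √(-16*147 + 1089) = √(-2352 + 1089) = √(-1263) = I*√1263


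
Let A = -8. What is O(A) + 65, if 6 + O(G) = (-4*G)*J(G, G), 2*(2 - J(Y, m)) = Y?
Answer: 251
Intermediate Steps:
J(Y, m) = 2 - Y/2
O(G) = -6 - 4*G*(2 - G/2) (O(G) = -6 + (-4*G)*(2 - G/2) = -6 - 4*G*(2 - G/2))
O(A) + 65 = (-6 + 2*(-8)*(-4 - 8)) + 65 = (-6 + 2*(-8)*(-12)) + 65 = (-6 + 192) + 65 = 186 + 65 = 251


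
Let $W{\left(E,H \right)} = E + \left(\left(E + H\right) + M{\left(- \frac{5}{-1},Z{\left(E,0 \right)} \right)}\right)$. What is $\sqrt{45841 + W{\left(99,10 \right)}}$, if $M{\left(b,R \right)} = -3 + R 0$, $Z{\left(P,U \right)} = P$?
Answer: $\sqrt{46046} \approx 214.58$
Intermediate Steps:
$M{\left(b,R \right)} = -3$ ($M{\left(b,R \right)} = -3 + 0 = -3$)
$W{\left(E,H \right)} = -3 + H + 2 E$ ($W{\left(E,H \right)} = E - \left(3 - E - H\right) = E + \left(-3 + E + H\right) = -3 + H + 2 E$)
$\sqrt{45841 + W{\left(99,10 \right)}} = \sqrt{45841 + \left(-3 + 10 + 2 \cdot 99\right)} = \sqrt{45841 + \left(-3 + 10 + 198\right)} = \sqrt{45841 + 205} = \sqrt{46046}$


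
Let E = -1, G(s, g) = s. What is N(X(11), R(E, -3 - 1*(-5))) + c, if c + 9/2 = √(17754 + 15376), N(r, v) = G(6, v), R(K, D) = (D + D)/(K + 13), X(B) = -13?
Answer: 3/2 + √33130 ≈ 183.52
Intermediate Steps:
R(K, D) = 2*D/(13 + K) (R(K, D) = (2*D)/(13 + K) = 2*D/(13 + K))
N(r, v) = 6
c = -9/2 + √33130 (c = -9/2 + √(17754 + 15376) = -9/2 + √33130 ≈ 177.52)
N(X(11), R(E, -3 - 1*(-5))) + c = 6 + (-9/2 + √33130) = 3/2 + √33130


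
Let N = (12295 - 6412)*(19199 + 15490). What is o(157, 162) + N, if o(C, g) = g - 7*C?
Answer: 204074450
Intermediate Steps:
N = 204075387 (N = 5883*34689 = 204075387)
o(157, 162) + N = (162 - 7*157) + 204075387 = (162 - 1099) + 204075387 = -937 + 204075387 = 204074450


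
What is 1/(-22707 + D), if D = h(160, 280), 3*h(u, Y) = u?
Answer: -3/67961 ≈ -4.4143e-5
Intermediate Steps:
h(u, Y) = u/3
D = 160/3 (D = (⅓)*160 = 160/3 ≈ 53.333)
1/(-22707 + D) = 1/(-22707 + 160/3) = 1/(-67961/3) = -3/67961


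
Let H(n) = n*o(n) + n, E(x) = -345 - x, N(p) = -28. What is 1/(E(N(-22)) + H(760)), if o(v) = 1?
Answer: 1/1203 ≈ 0.00083125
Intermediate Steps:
H(n) = 2*n (H(n) = n*1 + n = n + n = 2*n)
1/(E(N(-22)) + H(760)) = 1/((-345 - 1*(-28)) + 2*760) = 1/((-345 + 28) + 1520) = 1/(-317 + 1520) = 1/1203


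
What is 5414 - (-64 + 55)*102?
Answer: 6332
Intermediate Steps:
5414 - (-64 + 55)*102 = 5414 - (-9)*102 = 5414 - 1*(-918) = 5414 + 918 = 6332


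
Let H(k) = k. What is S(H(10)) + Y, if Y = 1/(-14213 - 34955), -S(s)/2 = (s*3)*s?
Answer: -29500801/49168 ≈ -600.00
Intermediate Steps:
S(s) = -6*s² (S(s) = -2*s*3*s = -2*3*s*s = -6*s²)
Y = -1/49168 (Y = 1/(-49168) = -1/49168 ≈ -2.0338e-5)
S(H(10)) + Y = -6*10² - 1/49168 = -6*100 - 1/49168 = -600 - 1/49168 = -29500801/49168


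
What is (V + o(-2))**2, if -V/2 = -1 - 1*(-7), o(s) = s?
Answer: 196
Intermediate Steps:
V = -12 (V = -2*(-1 - 1*(-7)) = -2*(-1 + 7) = -2*6 = -12)
(V + o(-2))**2 = (-12 - 2)**2 = (-14)**2 = 196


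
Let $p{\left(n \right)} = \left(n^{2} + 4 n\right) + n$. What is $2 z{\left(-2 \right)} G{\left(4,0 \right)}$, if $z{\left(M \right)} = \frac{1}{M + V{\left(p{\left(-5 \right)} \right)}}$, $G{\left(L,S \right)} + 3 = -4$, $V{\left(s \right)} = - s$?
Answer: $7$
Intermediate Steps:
$p{\left(n \right)} = n^{2} + 5 n$
$G{\left(L,S \right)} = -7$ ($G{\left(L,S \right)} = -3 - 4 = -7$)
$z{\left(M \right)} = \frac{1}{M}$ ($z{\left(M \right)} = \frac{1}{M - - 5 \left(5 - 5\right)} = \frac{1}{M - \left(-5\right) 0} = \frac{1}{M - 0} = \frac{1}{M + 0} = \frac{1}{M}$)
$2 z{\left(-2 \right)} G{\left(4,0 \right)} = \frac{2}{-2} \left(-7\right) = 2 \left(- \frac{1}{2}\right) \left(-7\right) = \left(-1\right) \left(-7\right) = 7$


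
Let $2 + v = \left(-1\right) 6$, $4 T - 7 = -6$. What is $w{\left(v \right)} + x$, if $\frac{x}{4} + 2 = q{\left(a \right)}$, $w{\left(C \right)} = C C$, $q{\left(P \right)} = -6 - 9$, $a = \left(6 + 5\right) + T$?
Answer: $-4$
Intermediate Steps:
$T = \frac{1}{4}$ ($T = \frac{7}{4} + \frac{1}{4} \left(-6\right) = \frac{7}{4} - \frac{3}{2} = \frac{1}{4} \approx 0.25$)
$v = -8$ ($v = -2 - 6 = -8$)
$a = \frac{45}{4}$ ($a = \left(6 + 5\right) + \frac{1}{4} = 11 + \frac{1}{4} = \frac{45}{4} \approx 11.25$)
$q{\left(P \right)} = -15$ ($q{\left(P \right)} = -6 - 9 = -15$)
$w{\left(C \right)} = C^{2}$
$x = -68$ ($x = -8 + 4 \left(-15\right) = -8 - 60 = -68$)
$w{\left(v \right)} + x = \left(-8\right)^{2} - 68 = 64 - 68 = -4$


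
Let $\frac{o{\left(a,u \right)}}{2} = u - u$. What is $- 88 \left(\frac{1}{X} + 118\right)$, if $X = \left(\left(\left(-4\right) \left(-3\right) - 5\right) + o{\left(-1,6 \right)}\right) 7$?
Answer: $- \frac{508904}{49} \approx -10386.0$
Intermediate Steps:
$o{\left(a,u \right)} = 0$ ($o{\left(a,u \right)} = 2 \left(u - u\right) = 2 \cdot 0 = 0$)
$X = 49$ ($X = \left(\left(\left(-4\right) \left(-3\right) - 5\right) + 0\right) 7 = \left(\left(12 - 5\right) + 0\right) 7 = \left(7 + 0\right) 7 = 7 \cdot 7 = 49$)
$- 88 \left(\frac{1}{X} + 118\right) = - 88 \left(\frac{1}{49} + 118\right) = \left(-88\right) \frac{5783}{49} = - \frac{508904}{49}$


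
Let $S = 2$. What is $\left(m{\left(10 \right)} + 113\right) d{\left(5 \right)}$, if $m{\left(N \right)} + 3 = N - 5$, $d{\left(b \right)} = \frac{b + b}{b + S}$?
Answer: $\frac{1150}{7} \approx 164.29$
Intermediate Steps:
$d{\left(b \right)} = \frac{2 b}{2 + b}$ ($d{\left(b \right)} = \frac{b + b}{b + 2} = \frac{2 b}{2 + b}$)
$m{\left(N \right)} = -8 + N$ ($m{\left(N \right)} = -3 + \left(N - 5\right) = -3 + \left(-5 + N\right) = -8 + N$)
$\left(m{\left(10 \right)} + 113\right) d{\left(5 \right)} = \left(\left(-8 + 10\right) + 113\right) 2 \cdot 5 \frac{1}{2 + 5} = \left(2 + 113\right) 2 \cdot 5 \cdot \frac{1}{7} = 115 \cdot 2 \cdot 5 \cdot \frac{1}{7} = 115 \cdot \frac{10}{7} = \frac{1150}{7}$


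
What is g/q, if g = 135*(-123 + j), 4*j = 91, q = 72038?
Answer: -54135/288152 ≈ -0.18787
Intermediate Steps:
j = 91/4 (j = (¼)*91 = 91/4 ≈ 22.750)
g = -54135/4 (g = 135*(-123 + 91/4) = 135*(-401/4) = -54135/4 ≈ -13534.)
g/q = -54135/4/72038 = -54135/4*1/72038 = -54135/288152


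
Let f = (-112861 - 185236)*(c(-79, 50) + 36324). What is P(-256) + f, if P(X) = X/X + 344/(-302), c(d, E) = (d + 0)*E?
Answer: -1457239433999/151 ≈ -9.6506e+9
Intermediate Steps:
c(d, E) = E*d (c(d, E) = d*E = E*d)
f = -9650592278 (f = (-112861 - 185236)*(50*(-79) + 36324) = -298097*(-3950 + 36324) = -298097*32374 = -9650592278)
P(X) = -21/151 (P(X) = 1 + 344*(-1/302) = 1 - 172/151 = -21/151)
P(-256) + f = -21/151 - 9650592278 = -1457239433999/151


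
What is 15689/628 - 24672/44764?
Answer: 171702095/7027948 ≈ 24.431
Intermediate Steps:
15689/628 - 24672/44764 = 15689*(1/628) - 24672*1/44764 = 15689/628 - 6168/11191 = 171702095/7027948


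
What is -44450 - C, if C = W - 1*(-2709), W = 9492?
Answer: -56651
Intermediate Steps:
C = 12201 (C = 9492 - 1*(-2709) = 9492 + 2709 = 12201)
-44450 - C = -44450 - 1*12201 = -44450 - 12201 = -56651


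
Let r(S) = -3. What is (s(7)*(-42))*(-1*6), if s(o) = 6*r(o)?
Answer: -4536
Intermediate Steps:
s(o) = -18 (s(o) = 6*(-3) = -18)
(s(7)*(-42))*(-1*6) = (-18*(-42))*(-1*6) = 756*(-6) = -4536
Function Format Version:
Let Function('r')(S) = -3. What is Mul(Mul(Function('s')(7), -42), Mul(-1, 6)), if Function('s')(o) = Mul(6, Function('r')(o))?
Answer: -4536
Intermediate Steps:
Function('s')(o) = -18 (Function('s')(o) = Mul(6, -3) = -18)
Mul(Mul(Function('s')(7), -42), Mul(-1, 6)) = Mul(Mul(-18, -42), Mul(-1, 6)) = Mul(756, -6) = -4536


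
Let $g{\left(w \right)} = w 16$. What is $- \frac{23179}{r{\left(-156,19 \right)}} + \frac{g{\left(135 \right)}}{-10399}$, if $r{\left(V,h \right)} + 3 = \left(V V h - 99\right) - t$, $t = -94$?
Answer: $- \frac{1239770581}{4808248024} \approx -0.25784$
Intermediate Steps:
$r{\left(V,h \right)} = -8 + h V^{2}$ ($r{\left(V,h \right)} = -3 + \left(\left(V V h - 99\right) - -94\right) = -3 + \left(\left(V^{2} h - 99\right) + 94\right) = -3 + \left(\left(h V^{2} - 99\right) + 94\right) = -3 + \left(\left(-99 + h V^{2}\right) + 94\right) = -3 + \left(-5 + h V^{2}\right) = -8 + h V^{2}$)
$g{\left(w \right)} = 16 w$
$- \frac{23179}{r{\left(-156,19 \right)}} + \frac{g{\left(135 \right)}}{-10399} = - \frac{23179}{-8 + 19 \left(-156\right)^{2}} + \frac{16 \cdot 135}{-10399} = - \frac{23179}{-8 + 19 \cdot 24336} + 2160 \left(- \frac{1}{10399}\right) = - \frac{23179}{-8 + 462384} - \frac{2160}{10399} = - \frac{23179}{462376} - \frac{2160}{10399} = - \frac{1239770581}{4808248024}$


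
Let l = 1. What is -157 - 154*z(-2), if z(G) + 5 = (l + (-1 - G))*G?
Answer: 1229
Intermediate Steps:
z(G) = -5 - G² (z(G) = -5 + (1 + (-1 - G))*G = -5 + (-G)*G = -5 - G²)
-157 - 154*z(-2) = -157 - 154*(-5 - 1*(-2)²) = -157 - 154*(-5 - 1*4) = -157 - 154*(-5 - 4) = -157 - 154*(-9) = -157 + 1386 = 1229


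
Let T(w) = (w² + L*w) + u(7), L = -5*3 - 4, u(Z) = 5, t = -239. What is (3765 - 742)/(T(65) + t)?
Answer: 3023/2756 ≈ 1.0969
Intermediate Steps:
L = -19 (L = -15 - 4 = -19)
T(w) = 5 + w² - 19*w (T(w) = (w² - 19*w) + 5 = 5 + w² - 19*w)
(3765 - 742)/(T(65) + t) = (3765 - 742)/((5 + 65² - 19*65) - 239) = 3023/((5 + 4225 - 1235) - 239) = 3023/(2995 - 239) = 3023/2756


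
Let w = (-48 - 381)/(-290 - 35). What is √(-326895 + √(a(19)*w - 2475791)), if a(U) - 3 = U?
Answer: √(-8172375 + 5*I*√61894049)/5 ≈ 1.376 + 571.75*I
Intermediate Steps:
a(U) = 3 + U
w = 33/25 (w = -429/(-325) = -429*(-1/325) = 33/25 ≈ 1.3200)
√(-326895 + √(a(19)*w - 2475791)) = √(-326895 + √((3 + 19)*(33/25) - 2475791)) = √(-326895 + √(22*(33/25) - 2475791)) = √(-326895 + √(726/25 - 2475791)) = √(-326895 + √(-61894049/25)) = √(-326895 + I*√61894049/5)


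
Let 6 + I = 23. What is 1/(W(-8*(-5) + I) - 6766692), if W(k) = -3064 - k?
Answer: -1/6769813 ≈ -1.4771e-7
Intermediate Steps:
I = 17 (I = -6 + 23 = 17)
1/(W(-8*(-5) + I) - 6766692) = 1/((-3064 - (-8*(-5) + 17)) - 6766692) = 1/((-3064 - (40 + 17)) - 6766692) = 1/((-3064 - 1*57) - 6766692) = 1/((-3064 - 57) - 6766692) = 1/(-3121 - 6766692) = 1/(-6769813) = -1/6769813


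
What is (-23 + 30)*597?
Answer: 4179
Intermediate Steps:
(-23 + 30)*597 = 7*597 = 4179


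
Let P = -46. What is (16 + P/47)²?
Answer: 498436/2209 ≈ 225.64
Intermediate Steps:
(16 + P/47)² = (16 - 46/47)² = (706/47)² = 498436/2209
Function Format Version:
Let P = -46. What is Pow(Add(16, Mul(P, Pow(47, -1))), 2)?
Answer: Rational(498436, 2209) ≈ 225.64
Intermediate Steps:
Pow(Add(16, Mul(P, Pow(47, -1))), 2) = Pow(Add(16, Mul(-46, Pow(47, -1))), 2) = Pow(Add(16, Mul(-46, Rational(1, 47))), 2) = Pow(Add(16, Rational(-46, 47)), 2) = Pow(Rational(706, 47), 2) = Rational(498436, 2209)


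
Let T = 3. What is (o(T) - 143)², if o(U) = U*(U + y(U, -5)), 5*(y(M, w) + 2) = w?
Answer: 20449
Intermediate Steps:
y(M, w) = -2 + w/5
o(U) = U*(-3 + U) (o(U) = U*(U + (-2 + (⅕)*(-5))) = U*(U + (-2 - 1)) = U*(U - 3) = U*(-3 + U))
(o(T) - 143)² = (3*(-3 + 3) - 143)² = (3*0 - 143)² = (0 - 143)² = (-143)² = 20449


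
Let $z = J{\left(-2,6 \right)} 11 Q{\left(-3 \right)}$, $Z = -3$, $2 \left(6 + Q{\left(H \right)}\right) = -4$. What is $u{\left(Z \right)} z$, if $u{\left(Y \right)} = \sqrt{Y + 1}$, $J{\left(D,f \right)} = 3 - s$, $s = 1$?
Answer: $- 176 i \sqrt{2} \approx - 248.9 i$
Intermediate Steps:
$Q{\left(H \right)} = -8$ ($Q{\left(H \right)} = -6 + \frac{1}{2} \left(-4\right) = -6 - 2 = -8$)
$J{\left(D,f \right)} = 2$ ($J{\left(D,f \right)} = 3 - 1 = 2$)
$u{\left(Y \right)} = \sqrt{1 + Y}$
$z = -176$ ($z = 2 \cdot 11 \left(-8\right) = 22 \left(-8\right) = -176$)
$u{\left(Z \right)} z = \sqrt{1 - 3} \left(-176\right) = \sqrt{-2} \left(-176\right) = i \sqrt{2} \left(-176\right) = - 176 i \sqrt{2}$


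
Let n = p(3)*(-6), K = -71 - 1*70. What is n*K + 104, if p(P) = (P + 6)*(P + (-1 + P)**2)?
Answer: 53402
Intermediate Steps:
K = -141 (K = -71 - 70 = -141)
p(P) = (6 + P)*(P + (-1 + P)**2)
n = -378 (n = (6 + 3**3 - 5*3 + 5*3**2)*(-6) = (6 + 27 - 15 + 5*9)*(-6) = (6 + 27 - 15 + 45)*(-6) = 63*(-6) = -378)
n*K + 104 = -378*(-141) + 104 = 53298 + 104 = 53402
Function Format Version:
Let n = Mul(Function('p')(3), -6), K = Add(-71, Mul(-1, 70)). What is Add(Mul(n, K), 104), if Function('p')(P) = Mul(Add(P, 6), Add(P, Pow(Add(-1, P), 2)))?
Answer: 53402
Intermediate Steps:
K = -141 (K = Add(-71, -70) = -141)
Function('p')(P) = Mul(Add(6, P), Add(P, Pow(Add(-1, P), 2)))
n = -378 (n = Mul(Add(6, Pow(3, 3), Mul(-5, 3), Mul(5, Pow(3, 2))), -6) = Mul(Add(6, 27, -15, Mul(5, 9)), -6) = Mul(Add(6, 27, -15, 45), -6) = Mul(63, -6) = -378)
Add(Mul(n, K), 104) = Add(Mul(-378, -141), 104) = Add(53298, 104) = 53402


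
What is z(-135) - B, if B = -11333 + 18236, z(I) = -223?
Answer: -7126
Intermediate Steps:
B = 6903
z(-135) - B = -223 - 1*6903 = -223 - 6903 = -7126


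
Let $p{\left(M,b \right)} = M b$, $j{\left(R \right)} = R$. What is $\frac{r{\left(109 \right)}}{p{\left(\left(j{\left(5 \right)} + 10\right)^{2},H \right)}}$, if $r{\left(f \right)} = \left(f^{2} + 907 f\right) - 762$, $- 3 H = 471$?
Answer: $- \frac{109982}{35325} \approx -3.1134$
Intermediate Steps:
$H = -157$ ($H = \left(- \frac{1}{3}\right) 471 = -157$)
$r{\left(f \right)} = -762 + f^{2} + 907 f$
$\frac{r{\left(109 \right)}}{p{\left(\left(j{\left(5 \right)} + 10\right)^{2},H \right)}} = \frac{-762 + 109^{2} + 907 \cdot 109}{\left(5 + 10\right)^{2} \left(-157\right)} = \frac{-762 + 11881 + 98863}{15^{2} \left(-157\right)} = \frac{109982}{225 \left(-157\right)} = \frac{109982}{-35325} = 109982 \left(- \frac{1}{35325}\right) = - \frac{109982}{35325}$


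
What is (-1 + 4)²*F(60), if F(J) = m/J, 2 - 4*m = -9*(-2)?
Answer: -⅗ ≈ -0.60000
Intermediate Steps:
m = -4 (m = ½ - (-9)*(-2)/4 = ½ - ¼*18 = ½ - 9/2 = -4)
F(J) = -4/J
(-1 + 4)²*F(60) = (-1 + 4)²*(-4/60) = 3²*(-4*1/60) = 9*(-1/15) = -⅗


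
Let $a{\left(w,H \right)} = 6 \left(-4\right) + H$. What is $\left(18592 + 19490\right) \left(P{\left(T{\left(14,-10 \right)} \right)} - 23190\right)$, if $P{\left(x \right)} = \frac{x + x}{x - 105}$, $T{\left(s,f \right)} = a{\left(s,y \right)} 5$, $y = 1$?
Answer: $-883081767$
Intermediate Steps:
$a{\left(w,H \right)} = -24 + H$
$T{\left(s,f \right)} = -115$ ($T{\left(s,f \right)} = \left(-24 + 1\right) 5 = \left(-23\right) 5 = -115$)
$P{\left(x \right)} = \frac{2 x}{-105 + x}$
$\left(18592 + 19490\right) \left(P{\left(T{\left(14,-10 \right)} \right)} - 23190\right) = \left(18592 + 19490\right) \left(2 \left(-115\right) \frac{1}{-105 - 115} - 23190\right) = 38082 \left(2 \left(-115\right) \frac{1}{-220} - 23190\right) = 38082 \left(2 \left(-115\right) \left(- \frac{1}{220}\right) - 23190\right) = 38082 \left(\frac{23}{22} - 23190\right) = 38082 \left(- \frac{510157}{22}\right) = -883081767$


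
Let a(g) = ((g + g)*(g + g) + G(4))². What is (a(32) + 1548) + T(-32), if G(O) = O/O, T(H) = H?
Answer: 16786925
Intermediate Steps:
G(O) = 1
a(g) = (1 + 4*g²)² (a(g) = ((g + g)*(g + g) + 1)² = ((2*g)*(2*g) + 1)² = (4*g² + 1)² = (1 + 4*g²)²)
(a(32) + 1548) + T(-32) = ((1 + 4*32²)² + 1548) - 32 = ((1 + 4*1024)² + 1548) - 32 = ((1 + 4096)² + 1548) - 32 = (4097² + 1548) - 32 = (16785409 + 1548) - 32 = 16786957 - 32 = 16786925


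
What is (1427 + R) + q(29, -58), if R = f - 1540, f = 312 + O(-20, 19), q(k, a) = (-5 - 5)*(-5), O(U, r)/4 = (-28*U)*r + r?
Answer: 42885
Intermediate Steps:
O(U, r) = 4*r - 112*U*r (O(U, r) = 4*((-28*U)*r + r) = 4*(-28*U*r + r) = 4*(r - 28*U*r) = 4*r - 112*U*r)
q(k, a) = 50 (q(k, a) = -10*(-5) = 50)
f = 42948 (f = 312 + 4*19*(1 - 28*(-20)) = 312 + 4*19*(1 + 560) = 312 + 4*19*561 = 312 + 42636 = 42948)
R = 41408 (R = 42948 - 1540 = 41408)
(1427 + R) + q(29, -58) = (1427 + 41408) + 50 = 42835 + 50 = 42885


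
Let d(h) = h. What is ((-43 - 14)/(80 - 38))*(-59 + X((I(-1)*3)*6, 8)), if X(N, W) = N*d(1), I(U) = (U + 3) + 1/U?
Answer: 779/14 ≈ 55.643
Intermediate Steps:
I(U) = 3 + U + 1/U (I(U) = (3 + U) + 1/U = 3 + U + 1/U)
X(N, W) = N (X(N, W) = N*1 = N)
((-43 - 14)/(80 - 38))*(-59 + X((I(-1)*3)*6, 8)) = ((-43 - 14)/(80 - 38))*(-59 + ((3 - 1 + 1/(-1))*3)*6) = (-57/42)*(-59 + ((3 - 1 - 1)*3)*6) = (-57*1/42)*(-59 + (1*3)*6) = -19*(-59 + 3*6)/14 = -19*(-59 + 18)/14 = -19/14*(-41) = 779/14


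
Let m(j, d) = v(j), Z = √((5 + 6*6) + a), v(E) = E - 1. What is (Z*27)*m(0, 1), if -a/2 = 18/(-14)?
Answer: -27*√2135/7 ≈ -178.22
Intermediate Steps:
a = 18/7 (a = -36/(-14) = -36*(-1)/14 = -2*(-9/7) = 18/7 ≈ 2.5714)
v(E) = -1 + E
Z = √2135/7 (Z = √((5 + 6*6) + 18/7) = √((5 + 36) + 18/7) = √(41 + 18/7) = √(305/7) = √2135/7 ≈ 6.6009)
m(j, d) = -1 + j
(Z*27)*m(0, 1) = ((√2135/7)*27)*(-1 + 0) = (27*√2135/7)*(-1) = -27*√2135/7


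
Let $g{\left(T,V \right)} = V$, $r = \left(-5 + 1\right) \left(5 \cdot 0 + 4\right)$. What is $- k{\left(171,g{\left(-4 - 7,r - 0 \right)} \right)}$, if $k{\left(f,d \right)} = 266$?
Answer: $-266$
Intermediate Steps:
$r = -16$ ($r = - 4 \left(0 + 4\right) = \left(-4\right) 4 = -16$)
$- k{\left(171,g{\left(-4 - 7,r - 0 \right)} \right)} = \left(-1\right) 266 = -266$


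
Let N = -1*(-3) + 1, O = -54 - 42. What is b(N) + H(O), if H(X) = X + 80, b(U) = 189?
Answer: 173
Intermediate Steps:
O = -96
N = 4 (N = 3 + 1 = 4)
H(X) = 80 + X
b(N) + H(O) = 189 + (80 - 96) = 189 - 16 = 173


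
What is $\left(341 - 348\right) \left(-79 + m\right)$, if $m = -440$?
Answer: $3633$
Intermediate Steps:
$\left(341 - 348\right) \left(-79 + m\right) = \left(341 - 348\right) \left(-79 - 440\right) = \left(-7\right) \left(-519\right) = 3633$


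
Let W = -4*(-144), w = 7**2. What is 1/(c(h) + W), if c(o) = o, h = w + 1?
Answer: 1/626 ≈ 0.0015974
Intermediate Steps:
w = 49
h = 50 (h = 49 + 1 = 50)
W = 576
1/(c(h) + W) = 1/(50 + 576) = 1/626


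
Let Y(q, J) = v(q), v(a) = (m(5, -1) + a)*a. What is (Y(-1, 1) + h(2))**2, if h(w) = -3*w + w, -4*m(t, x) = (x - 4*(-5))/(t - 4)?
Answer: 49/16 ≈ 3.0625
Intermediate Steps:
m(t, x) = -(20 + x)/(4*(-4 + t)) (m(t, x) = -(x - 4*(-5))/(4*(t - 4)) = -(x + 20)/(4*(-4 + t)) = -(20 + x)/(4*(-4 + t)))
v(a) = a*(-19/4 + a) (v(a) = ((-20 - 1*(-1))/(4*(-4 + 5)) + a)*a = ((1/4)*(-20 + 1)/1 + a)*a = ((1/4)*1*(-19) + a)*a = (-19/4 + a)*a = a*(-19/4 + a))
h(w) = -2*w
Y(q, J) = q*(-19 + 4*q)/4
(Y(-1, 1) + h(2))**2 = ((1/4)*(-1)*(-19 + 4*(-1)) - 2*2)**2 = ((1/4)*(-1)*(-19 - 4) - 4)**2 = ((1/4)*(-1)*(-23) - 4)**2 = (23/4 - 4)**2 = (7/4)**2 = 49/16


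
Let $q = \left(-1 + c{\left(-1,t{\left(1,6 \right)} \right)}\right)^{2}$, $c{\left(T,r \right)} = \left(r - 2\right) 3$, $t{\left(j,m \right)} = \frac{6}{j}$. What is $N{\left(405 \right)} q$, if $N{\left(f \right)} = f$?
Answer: $49005$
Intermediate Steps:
$c{\left(T,r \right)} = -6 + 3 r$ ($c{\left(T,r \right)} = \left(-2 + r\right) 3 = -6 + 3 r$)
$q = 121$ ($q = \left(-1 - \left(6 - 3 \cdot \frac{6}{1}\right)\right)^{2} = \left(-1 - \left(6 - 3 \cdot 6 \cdot 1\right)\right)^{2} = \left(-1 + \left(-6 + 3 \cdot 6\right)\right)^{2} = \left(-1 + \left(-6 + 18\right)\right)^{2} = \left(-1 + 12\right)^{2} = 11^{2} = 121$)
$N{\left(405 \right)} q = 405 \cdot 121 = 49005$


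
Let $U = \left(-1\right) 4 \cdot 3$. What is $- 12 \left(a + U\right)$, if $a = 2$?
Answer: $120$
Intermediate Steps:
$U = -12$ ($U = \left(-4\right) 3 = -12$)
$- 12 \left(a + U\right) = - 12 \left(2 - 12\right) = \left(-12\right) \left(-10\right) = 120$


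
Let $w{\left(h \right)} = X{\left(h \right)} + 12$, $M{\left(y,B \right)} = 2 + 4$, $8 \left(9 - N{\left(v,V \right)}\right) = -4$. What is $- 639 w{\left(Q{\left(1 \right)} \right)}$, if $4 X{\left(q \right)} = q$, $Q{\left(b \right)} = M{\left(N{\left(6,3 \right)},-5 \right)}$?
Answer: $- \frac{17253}{2} \approx -8626.5$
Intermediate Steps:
$N{\left(v,V \right)} = \frac{19}{2}$ ($N{\left(v,V \right)} = 9 - - \frac{1}{2} = 9 + \frac{1}{2} = \frac{19}{2}$)
$M{\left(y,B \right)} = 6$
$Q{\left(b \right)} = 6$
$X{\left(q \right)} = \frac{q}{4}$
$w{\left(h \right)} = 12 + \frac{h}{4}$ ($w{\left(h \right)} = \frac{h}{4} + 12 = 12 + \frac{h}{4}$)
$- 639 w{\left(Q{\left(1 \right)} \right)} = - 639 \left(12 + \frac{1}{4} \cdot 6\right) = - 639 \left(12 + \frac{3}{2}\right) = \left(-639\right) \frac{27}{2} = - \frac{17253}{2}$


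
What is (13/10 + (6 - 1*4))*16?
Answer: 264/5 ≈ 52.800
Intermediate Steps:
(13/10 + (6 - 1*4))*16 = (13*(1/10) + (6 - 4))*16 = (13/10 + 2)*16 = (33/10)*16 = 264/5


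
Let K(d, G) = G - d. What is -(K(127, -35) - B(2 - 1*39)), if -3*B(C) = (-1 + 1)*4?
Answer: 162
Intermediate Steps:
B(C) = 0 (B(C) = -(-1 + 1)*4/3 = -0*4 = -1/3*0 = 0)
-(K(127, -35) - B(2 - 1*39)) = -((-35 - 1*127) - 1*0) = -((-35 - 127) + 0) = -(-162 + 0) = -1*(-162) = 162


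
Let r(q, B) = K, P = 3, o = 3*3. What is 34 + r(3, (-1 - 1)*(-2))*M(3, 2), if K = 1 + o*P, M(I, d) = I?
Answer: 118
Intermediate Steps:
o = 9
K = 28 (K = 1 + 9*3 = 1 + 27 = 28)
r(q, B) = 28
34 + r(3, (-1 - 1)*(-2))*M(3, 2) = 34 + 28*3 = 34 + 84 = 118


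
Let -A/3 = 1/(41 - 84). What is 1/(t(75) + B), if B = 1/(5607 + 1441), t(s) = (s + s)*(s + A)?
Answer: 303064/3412641643 ≈ 8.8806e-5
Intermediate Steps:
A = 3/43 (A = -3/(41 - 84) = -3/(-43) = -3*(-1/43) = 3/43 ≈ 0.069767)
t(s) = 2*s*(3/43 + s) (t(s) = (s + s)*(s + 3/43) = (2*s)*(3/43 + s) = 2*s*(3/43 + s))
B = 1/7048 ≈ 0.00014188
1/(t(75) + B) = 1/((2/43)*75*(3 + 43*75) + 1/7048) = 1/((2/43)*75*(3 + 3225) + 1/7048) = 1/((2/43)*75*3228 + 1/7048) = 1/(484200/43 + 1/7048) = 1/(3412641643/303064) = 303064/3412641643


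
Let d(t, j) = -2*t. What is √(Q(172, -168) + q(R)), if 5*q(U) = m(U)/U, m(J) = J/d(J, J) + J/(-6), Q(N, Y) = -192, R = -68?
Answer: I*√7991598/204 ≈ 13.858*I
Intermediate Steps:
m(J) = -½ - J/6 (m(J) = J/((-2*J)) + J/(-6) = J*(-1/(2*J)) + J*(-⅙) = -½ - J/6)
q(U) = (-½ - U/6)/(5*U) (q(U) = ((-½ - U/6)/U)/5 = (-½ - U/6)/(5*U))
√(Q(172, -168) + q(R)) = √(-192 + (1/30)*(-3 - 1*(-68))/(-68)) = √(-192 + (1/30)*(-1/68)*(-3 + 68)) = √(-192 + (1/30)*(-1/68)*65) = √(-192 - 13/408) = √(-78349/408) = I*√7991598/204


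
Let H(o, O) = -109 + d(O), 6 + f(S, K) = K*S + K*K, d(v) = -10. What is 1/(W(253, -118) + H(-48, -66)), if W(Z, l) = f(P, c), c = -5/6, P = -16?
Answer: -36/3995 ≈ -0.0090113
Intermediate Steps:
c = -⅚ (c = -5*⅙ = -⅚ ≈ -0.83333)
f(S, K) = -6 + K² + K*S (f(S, K) = -6 + (K*S + K*K) = -6 + (K*S + K²) = -6 + (K² + K*S) = -6 + K² + K*S)
H(o, O) = -119 (H(o, O) = -109 - 10 = -119)
W(Z, l) = 289/36 (W(Z, l) = -6 + (-⅚)² - ⅚*(-16) = -6 + 25/36 + 40/3 = 289/36)
1/(W(253, -118) + H(-48, -66)) = 1/(289/36 - 119) = 1/(-3995/36) = -36/3995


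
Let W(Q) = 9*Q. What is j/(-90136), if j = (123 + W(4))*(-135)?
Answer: 21465/90136 ≈ 0.23814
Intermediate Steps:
j = -21465 (j = (123 + 9*4)*(-135) = (123 + 36)*(-135) = 159*(-135) = -21465)
j/(-90136) = -21465/(-90136) = -21465*(-1/90136) = 21465/90136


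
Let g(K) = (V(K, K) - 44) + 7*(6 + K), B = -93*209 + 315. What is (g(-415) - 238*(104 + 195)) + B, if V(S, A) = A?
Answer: -93606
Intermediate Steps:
B = -19122 (B = -19437 + 315 = -19122)
g(K) = -2 + 8*K (g(K) = (K - 44) + 7*(6 + K) = (-44 + K) + (42 + 7*K) = -2 + 8*K)
(g(-415) - 238*(104 + 195)) + B = ((-2 + 8*(-415)) - 238*(104 + 195)) - 19122 = ((-2 - 3320) - 238*299) - 19122 = (-3322 - 71162) - 19122 = -74484 - 19122 = -93606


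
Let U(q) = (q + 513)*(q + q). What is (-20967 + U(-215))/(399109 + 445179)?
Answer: -8771/49664 ≈ -0.17661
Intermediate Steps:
U(q) = 2*q*(513 + q) (U(q) = (513 + q)*(2*q) = 2*q*(513 + q))
(-20967 + U(-215))/(399109 + 445179) = (-20967 + 2*(-215)*(513 - 215))/(399109 + 445179) = (-20967 + 2*(-215)*298)/844288 = (-20967 - 128140)*(1/844288) = -149107*1/844288 = -8771/49664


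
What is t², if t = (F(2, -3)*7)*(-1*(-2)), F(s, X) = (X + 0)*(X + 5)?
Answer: 7056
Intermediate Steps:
F(s, X) = X*(5 + X)
t = -84 (t = (-3*(5 - 3)*7)*(-1*(-2)) = (-3*2*7)*2 = -6*7*2 = -42*2 = -84)
t² = (-84)² = 7056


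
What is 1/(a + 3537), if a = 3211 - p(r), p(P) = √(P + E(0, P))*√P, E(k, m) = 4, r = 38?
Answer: 241/1626211 + √399/22766954 ≈ 0.00014907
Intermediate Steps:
p(P) = √P*√(4 + P) (p(P) = √(P + 4)*√P = √(4 + P)*√P = √P*√(4 + P))
a = 3211 - 2*√399 (a = 3211 - √38*√(4 + 38) = 3211 - √38*√42 = 3211 - 2*√399 ≈ 3171.1)
1/(a + 3537) = 1/((3211 - 2*√399) + 3537) = 1/(6748 - 2*√399)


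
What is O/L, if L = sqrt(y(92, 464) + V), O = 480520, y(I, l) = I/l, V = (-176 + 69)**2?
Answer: 961040*sqrt(38515103)/1328107 ≈ 4490.8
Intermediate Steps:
V = 11449 (V = (-107)**2 = 11449)
L = sqrt(38515103)/58 (L = sqrt(92/464 + 11449) = sqrt(92*(1/464) + 11449) = sqrt(23/116 + 11449) = sqrt(1328107/116) = sqrt(38515103)/58 ≈ 107.00)
O/L = 480520/((sqrt(38515103)/58)) = 480520*(2*sqrt(38515103)/1328107) = 961040*sqrt(38515103)/1328107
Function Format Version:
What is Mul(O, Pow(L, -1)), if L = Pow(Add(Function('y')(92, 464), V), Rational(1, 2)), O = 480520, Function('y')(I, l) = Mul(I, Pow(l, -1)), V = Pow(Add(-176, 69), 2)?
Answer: Mul(Rational(961040, 1328107), Pow(38515103, Rational(1, 2))) ≈ 4490.8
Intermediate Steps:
V = 11449 (V = Pow(-107, 2) = 11449)
L = Mul(Rational(1, 58), Pow(38515103, Rational(1, 2))) (L = Pow(Add(Mul(92, Pow(464, -1)), 11449), Rational(1, 2)) = Pow(Add(Mul(92, Rational(1, 464)), 11449), Rational(1, 2)) = Pow(Add(Rational(23, 116), 11449), Rational(1, 2)) = Pow(Rational(1328107, 116), Rational(1, 2)) = Mul(Rational(1, 58), Pow(38515103, Rational(1, 2))) ≈ 107.00)
Mul(O, Pow(L, -1)) = Mul(480520, Pow(Mul(Rational(1, 58), Pow(38515103, Rational(1, 2))), -1)) = Mul(480520, Mul(Rational(2, 1328107), Pow(38515103, Rational(1, 2)))) = Mul(Rational(961040, 1328107), Pow(38515103, Rational(1, 2)))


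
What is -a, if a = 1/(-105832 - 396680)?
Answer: 1/502512 ≈ 1.9900e-6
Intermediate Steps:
a = -1/502512 (a = 1/(-502512) = -1/502512 ≈ -1.9900e-6)
-a = -1*(-1/502512) = 1/502512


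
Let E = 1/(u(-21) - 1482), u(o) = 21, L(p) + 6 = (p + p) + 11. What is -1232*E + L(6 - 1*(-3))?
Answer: 34835/1461 ≈ 23.843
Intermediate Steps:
L(p) = 5 + 2*p (L(p) = -6 + ((p + p) + 11) = -6 + (2*p + 11) = -6 + (11 + 2*p) = 5 + 2*p)
E = -1/1461 (E = 1/(21 - 1482) = 1/(-1461) = -1/1461 ≈ -0.00068446)
-1232*E + L(6 - 1*(-3)) = -1232*(-1/1461) + (5 + 2*(6 - 1*(-3))) = 1232/1461 + (5 + 2*(6 + 3)) = 1232/1461 + (5 + 2*9) = 1232/1461 + (5 + 18) = 1232/1461 + 23 = 34835/1461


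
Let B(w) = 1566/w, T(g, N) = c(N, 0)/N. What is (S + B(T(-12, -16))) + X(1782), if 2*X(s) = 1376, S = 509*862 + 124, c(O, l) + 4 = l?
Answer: 445834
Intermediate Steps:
c(O, l) = -4 + l
S = 438882 (S = 438758 + 124 = 438882)
X(s) = 688 (X(s) = (½)*1376 = 688)
T(g, N) = -4/N (T(g, N) = (-4 + 0)/N = -4/N)
(S + B(T(-12, -16))) + X(1782) = (438882 + 1566/((-4/(-16)))) + 688 = (438882 + 1566/((-4*(-1/16)))) + 688 = (438882 + 1566/(¼)) + 688 = (438882 + 1566*4) + 688 = (438882 + 6264) + 688 = 445146 + 688 = 445834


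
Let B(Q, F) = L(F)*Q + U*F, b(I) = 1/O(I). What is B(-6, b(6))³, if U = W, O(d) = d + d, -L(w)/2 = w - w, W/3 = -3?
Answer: -27/64 ≈ -0.42188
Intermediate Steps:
W = -9 (W = 3*(-3) = -9)
L(w) = 0 (L(w) = -2*(w - w) = -2*0 = 0)
O(d) = 2*d
U = -9
b(I) = 1/(2*I)
B(Q, F) = -9*F (B(Q, F) = 0*Q - 9*F = 0 - 9*F = -9*F)
B(-6, b(6))³ = (-9/(2*6))³ = (-9*1/12)³ = (-¾)³ = -27/64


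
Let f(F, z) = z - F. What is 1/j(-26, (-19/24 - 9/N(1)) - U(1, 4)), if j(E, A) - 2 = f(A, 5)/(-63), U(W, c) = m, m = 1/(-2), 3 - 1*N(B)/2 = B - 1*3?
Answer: 7560/14377 ≈ 0.52584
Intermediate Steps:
N(B) = 12 - 2*B (N(B) = 6 - 2*(B - 1*3) = 6 - 2*(B - 3) = 6 - 2*(-3 + B) = 6 + (6 - 2*B) = 12 - 2*B)
m = -1/2 ≈ -0.50000
U(W, c) = -1/2
j(E, A) = 121/63 + A/63 (j(E, A) = 2 + (5 - A)/(-63) = 2 + (5 - A)*(-1/63) = 2 + (-5/63 + A/63) = 121/63 + A/63)
1/j(-26, (-19/24 - 9/N(1)) - U(1, 4)) = 1/(121/63 + ((-19/24 - 9/(12 - 2*1)) - 1*(-1/2))/63) = 1/(121/63 + ((-19*1/24 - 9/(12 - 2)) + 1/2)/63) = 1/(121/63 + ((-19/24 - 9/10) + 1/2)/63) = 1/(121/63 + (-203/120 + 1/2)/63) = 1/(121/63 + (1/63)*(-143/120)) = 1/(121/63 - 143/7560) = 1/(14377/7560) = 7560/14377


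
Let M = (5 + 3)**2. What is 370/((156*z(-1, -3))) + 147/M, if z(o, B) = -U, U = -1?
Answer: 11653/2496 ≈ 4.6687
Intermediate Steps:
z(o, B) = 1 (z(o, B) = -1*(-1) = 1)
M = 64 (M = 8**2 = 64)
370/((156*z(-1, -3))) + 147/M = 370/((156*1)) + 147/64 = 370/156 + 147*(1/64) = 370*(1/156) + 147/64 = 185/78 + 147/64 = 11653/2496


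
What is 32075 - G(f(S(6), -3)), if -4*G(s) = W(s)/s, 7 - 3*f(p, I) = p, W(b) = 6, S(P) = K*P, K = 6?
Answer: 1860341/58 ≈ 32075.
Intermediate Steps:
S(P) = 6*P
f(p, I) = 7/3 - p/3
G(s) = -3/(2*s)
32075 - G(f(S(6), -3)) = 32075 - (-3)/(2*(7/3 - 2*6)) = 32075 - (-3)/(2*(7/3 - 1/3*36)) = 32075 - (-3)/(2*(7/3 - 12)) = 32075 - (-3)/(2*(-29/3)) = 32075 - (-3)*(-3)/(2*29) = 32075 - 1*9/58 = 32075 - 9/58 = 1860341/58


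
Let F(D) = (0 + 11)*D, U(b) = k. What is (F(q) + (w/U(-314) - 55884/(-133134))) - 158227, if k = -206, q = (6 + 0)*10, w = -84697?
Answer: -718347097161/4570934 ≈ -1.5716e+5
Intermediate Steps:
q = 60 (q = 6*10 = 60)
U(b) = -206
F(D) = 11*D
(F(q) + (w/U(-314) - 55884/(-133134))) - 158227 = (11*60 + (-84697/(-206) - 55884/(-133134))) - 158227 = (660 + (-84697*(-1/206) - 55884*(-1/133134))) - 158227 = (660 + (84697/206 + 9314/22189)) - 158227 = (660 + 1881260417/4570934) - 158227 = 4898076857/4570934 - 158227 = -718347097161/4570934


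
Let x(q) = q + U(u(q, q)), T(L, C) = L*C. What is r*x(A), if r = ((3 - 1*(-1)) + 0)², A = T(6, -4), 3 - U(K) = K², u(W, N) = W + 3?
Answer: -7392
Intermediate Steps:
u(W, N) = 3 + W
U(K) = 3 - K²
T(L, C) = C*L
A = -24 (A = -4*6 = -24)
x(q) = 3 + q - (3 + q)² (x(q) = q + (3 - (3 + q)²) = 3 + q - (3 + q)²)
r = 16 (r = ((3 + 1) + 0)² = (4 + 0)² = 4² = 16)
r*x(A) = 16*(3 - 24 - (3 - 24)²) = 16*(3 - 24 - 1*(-21)²) = 16*(3 - 24 - 1*441) = 16*(3 - 24 - 441) = 16*(-462) = -7392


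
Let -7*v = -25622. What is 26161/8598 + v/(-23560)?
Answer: 1023543541/354495540 ≈ 2.8873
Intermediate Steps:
v = 25622/7 (v = -⅐*(-25622) = 25622/7 ≈ 3660.3)
26161/8598 + v/(-23560) = 26161/8598 + (25622/7)/(-23560) = 26161*(1/8598) + (25622/7)*(-1/23560) = 26161/8598 - 12811/82460 = 1023543541/354495540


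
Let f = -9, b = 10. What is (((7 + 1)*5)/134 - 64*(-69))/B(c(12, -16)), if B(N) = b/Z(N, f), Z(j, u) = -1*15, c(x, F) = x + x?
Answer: -443838/67 ≈ -6624.4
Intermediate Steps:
c(x, F) = 2*x
Z(j, u) = -15
B(N) = -⅔ (B(N) = 10/(-15) = 10*(-1/15) = -⅔)
(((7 + 1)*5)/134 - 64*(-69))/B(c(12, -16)) = (((7 + 1)*5)/134 - 64*(-69))/(-⅔) = ((8*5)*(1/134) + 4416)*(-3/2) = (40*(1/134) + 4416)*(-3/2) = (20/67 + 4416)*(-3/2) = (295892/67)*(-3/2) = -443838/67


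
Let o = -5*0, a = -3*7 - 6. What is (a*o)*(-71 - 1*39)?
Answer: 0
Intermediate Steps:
a = -27 (a = -21 - 6 = -27)
o = 0
(a*o)*(-71 - 1*39) = (-27*0)*(-71 - 1*39) = 0*(-71 - 39) = 0*(-110) = 0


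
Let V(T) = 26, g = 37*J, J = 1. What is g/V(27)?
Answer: 37/26 ≈ 1.4231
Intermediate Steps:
g = 37 (g = 37*1 = 37)
g/V(27) = 37/26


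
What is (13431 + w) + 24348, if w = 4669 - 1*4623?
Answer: 37825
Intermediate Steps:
w = 46 (w = 4669 - 4623 = 46)
(13431 + w) + 24348 = (13431 + 46) + 24348 = 13477 + 24348 = 37825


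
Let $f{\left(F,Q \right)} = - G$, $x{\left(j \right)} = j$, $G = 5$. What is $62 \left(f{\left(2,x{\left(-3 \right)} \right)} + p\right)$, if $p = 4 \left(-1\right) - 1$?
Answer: $-620$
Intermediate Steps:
$f{\left(F,Q \right)} = -5$ ($f{\left(F,Q \right)} = \left(-1\right) 5 = -5$)
$p = -5$ ($p = -4 - 1 = -5$)
$62 \left(f{\left(2,x{\left(-3 \right)} \right)} + p\right) = 62 \left(-5 - 5\right) = 62 \left(-10\right) = -620$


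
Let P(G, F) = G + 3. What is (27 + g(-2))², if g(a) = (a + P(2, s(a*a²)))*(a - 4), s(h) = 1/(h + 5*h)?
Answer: 81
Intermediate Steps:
s(h) = 1/(6*h)
P(G, F) = 3 + G
g(a) = (-4 + a)*(5 + a) (g(a) = (a + (3 + 2))*(a - 4) = (a + 5)*(-4 + a) = (5 + a)*(-4 + a) = (-4 + a)*(5 + a))
(27 + g(-2))² = (27 + (-20 - 2 + (-2)²))² = (27 + (-20 - 2 + 4))² = (27 - 18)² = 9² = 81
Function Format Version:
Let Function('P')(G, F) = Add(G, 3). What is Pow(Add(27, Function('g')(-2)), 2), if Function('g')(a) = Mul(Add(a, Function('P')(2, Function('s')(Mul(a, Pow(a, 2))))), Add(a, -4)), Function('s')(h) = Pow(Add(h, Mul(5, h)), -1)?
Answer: 81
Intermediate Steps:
Function('s')(h) = Mul(Rational(1, 6), Pow(h, -1)) (Function('s')(h) = Pow(Mul(6, h), -1) = Mul(Rational(1, 6), Pow(h, -1)))
Function('P')(G, F) = Add(3, G)
Function('g')(a) = Mul(Add(-4, a), Add(5, a)) (Function('g')(a) = Mul(Add(a, Add(3, 2)), Add(a, -4)) = Mul(Add(a, 5), Add(-4, a)) = Mul(Add(5, a), Add(-4, a)) = Mul(Add(-4, a), Add(5, a)))
Pow(Add(27, Function('g')(-2)), 2) = Pow(Add(27, Add(-20, -2, Pow(-2, 2))), 2) = Pow(Add(27, Add(-20, -2, 4)), 2) = Pow(Add(27, -18), 2) = Pow(9, 2) = 81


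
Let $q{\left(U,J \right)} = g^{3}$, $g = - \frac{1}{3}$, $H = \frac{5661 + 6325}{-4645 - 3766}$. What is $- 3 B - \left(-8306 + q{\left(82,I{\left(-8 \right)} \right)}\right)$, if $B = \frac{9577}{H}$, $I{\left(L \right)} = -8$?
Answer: $\frac{708672325}{24894} \approx 28468.0$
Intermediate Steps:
$H = - \frac{922}{647}$ ($H = \frac{11986}{-8411} = 11986 \left(- \frac{1}{8411}\right) = - \frac{922}{647} \approx -1.425$)
$g = - \frac{1}{3}$ ($g = \left(-1\right) \frac{1}{3} = - \frac{1}{3} \approx -0.33333$)
$B = - \frac{6196319}{922}$ ($B = \frac{9577}{- \frac{922}{647}} = 9577 \left(- \frac{647}{922}\right) = - \frac{6196319}{922} \approx -6720.5$)
$q{\left(U,J \right)} = - \frac{1}{27}$ ($q{\left(U,J \right)} = \left(- \frac{1}{3}\right)^{3} = - \frac{1}{27}$)
$- 3 B - \left(-8306 + q{\left(82,I{\left(-8 \right)} \right)}\right) = \left(-3\right) \left(- \frac{6196319}{922}\right) + \left(8306 - - \frac{1}{27}\right) = \frac{18588957}{922} + \left(8306 + \frac{1}{27}\right) = \frac{18588957}{922} + \frac{224263}{27} = \frac{708672325}{24894}$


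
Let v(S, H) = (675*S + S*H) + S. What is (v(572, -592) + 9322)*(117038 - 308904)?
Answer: -11007352420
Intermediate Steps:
v(S, H) = 676*S + H*S (v(S, H) = (675*S + H*S) + S = 676*S + H*S)
(v(572, -592) + 9322)*(117038 - 308904) = (572*(676 - 592) + 9322)*(117038 - 308904) = (572*84 + 9322)*(-191866) = (48048 + 9322)*(-191866) = 57370*(-191866) = -11007352420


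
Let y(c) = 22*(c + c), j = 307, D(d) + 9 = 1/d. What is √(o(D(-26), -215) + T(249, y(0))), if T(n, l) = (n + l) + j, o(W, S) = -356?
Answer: 10*√2 ≈ 14.142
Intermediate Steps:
D(d) = -9 + 1/d
y(c) = 44*c (y(c) = 22*(2*c) = 44*c)
T(n, l) = 307 + l + n (T(n, l) = (n + l) + 307 = (l + n) + 307 = 307 + l + n)
√(o(D(-26), -215) + T(249, y(0))) = √(-356 + (307 + 44*0 + 249)) = √(-356 + (307 + 0 + 249)) = √(-356 + 556) = √200 = 10*√2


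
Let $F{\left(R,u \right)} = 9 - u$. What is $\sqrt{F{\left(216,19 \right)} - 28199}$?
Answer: $i \sqrt{28209} \approx 167.96 i$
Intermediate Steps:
$\sqrt{F{\left(216,19 \right)} - 28199} = \sqrt{\left(9 - 19\right) - 28199} = \sqrt{-10 - 28199} = \sqrt{-28209} = i \sqrt{28209}$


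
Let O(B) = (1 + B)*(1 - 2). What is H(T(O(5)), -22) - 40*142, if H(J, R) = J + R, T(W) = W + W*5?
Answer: -5738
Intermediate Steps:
O(B) = -1 - B (O(B) = (1 + B)*(-1) = -1 - B)
T(W) = 6*W (T(W) = W + 5*W = 6*W)
H(T(O(5)), -22) - 40*142 = (6*(-1 - 1*5) - 22) - 40*142 = (6*(-1 - 5) - 22) - 5680 = (6*(-6) - 22) - 5680 = (-36 - 22) - 5680 = -58 - 5680 = -5738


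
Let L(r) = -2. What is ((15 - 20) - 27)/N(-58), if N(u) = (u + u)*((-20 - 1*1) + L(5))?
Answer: -8/667 ≈ -0.011994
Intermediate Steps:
N(u) = -46*u (N(u) = (u + u)*((-20 - 1*1) - 2) = (2*u)*((-20 - 1) - 2) = (2*u)*(-21 - 2) = (2*u)*(-23) = -46*u)
((15 - 20) - 27)/N(-58) = ((15 - 20) - 27)/((-46*(-58))) = (-5 - 27)/2668 = (1/2668)*(-32) = -8/667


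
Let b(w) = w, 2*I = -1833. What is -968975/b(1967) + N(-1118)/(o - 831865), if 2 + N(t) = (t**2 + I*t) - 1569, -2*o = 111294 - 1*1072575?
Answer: -98513928825/197388169 ≈ -499.09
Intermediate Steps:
I = -1833/2 (I = (1/2)*(-1833) = -1833/2 ≈ -916.50)
o = 961281/2 (o = -(111294 - 1*1072575)/2 = -(111294 - 1072575)/2 = -1/2*(-961281) = 961281/2 ≈ 4.8064e+5)
N(t) = -1571 + t**2 - 1833*t/2 (N(t) = -2 + ((t**2 - 1833*t/2) - 1569) = -2 + (-1569 + t**2 - 1833*t/2) = -1571 + t**2 - 1833*t/2)
-968975/b(1967) + N(-1118)/(o - 831865) = -968975/1967 + (-1571 + (-1118)**2 - 1833/2*(-1118))/(961281/2 - 831865) = -968975*1/1967 + (-1571 + 1249924 + 1024647)/(-702449/2) = -138425/281 + 2273000*(-2/702449) = -138425/281 - 4546000/702449 = -98513928825/197388169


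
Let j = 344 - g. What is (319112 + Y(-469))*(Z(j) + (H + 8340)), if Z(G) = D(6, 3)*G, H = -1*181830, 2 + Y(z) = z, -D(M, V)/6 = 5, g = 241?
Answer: -56265627780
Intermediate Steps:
D(M, V) = -30 (D(M, V) = -6*5 = -30)
Y(z) = -2 + z
j = 103 (j = 344 - 1*241 = 344 - 241 = 103)
H = -181830
Z(G) = -30*G
(319112 + Y(-469))*(Z(j) + (H + 8340)) = (319112 + (-2 - 469))*(-30*103 + (-181830 + 8340)) = (319112 - 471)*(-3090 - 173490) = 318641*(-176580) = -56265627780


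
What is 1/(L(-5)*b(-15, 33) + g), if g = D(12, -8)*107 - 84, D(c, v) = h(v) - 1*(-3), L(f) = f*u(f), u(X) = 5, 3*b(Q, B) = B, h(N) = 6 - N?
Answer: 1/1460 ≈ 0.00068493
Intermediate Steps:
b(Q, B) = B/3
L(f) = 5*f (L(f) = f*5 = 5*f)
D(c, v) = 9 - v (D(c, v) = (6 - v) - 1*(-3) = (6 - v) + 3 = 9 - v)
g = 1735 (g = (9 - 1*(-8))*107 - 84 = (9 + 8)*107 - 84 = 17*107 - 84 = 1819 - 84 = 1735)
1/(L(-5)*b(-15, 33) + g) = 1/((5*(-5))*((1/3)*33) + 1735) = 1/(-25*11 + 1735) = 1/(-275 + 1735) = 1/1460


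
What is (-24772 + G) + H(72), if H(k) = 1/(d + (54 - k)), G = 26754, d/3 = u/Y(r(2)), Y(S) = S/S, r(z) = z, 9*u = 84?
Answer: 19821/10 ≈ 1982.1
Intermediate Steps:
u = 28/3 (u = (1/9)*84 = 28/3 ≈ 9.3333)
Y(S) = 1
d = 28 (d = 3*((28/3)/1) = 3*((28/3)*1) = 3*(28/3) = 28)
H(k) = 1/(82 - k) (H(k) = 1/(28 + (54 - k)) = 1/(82 - k))
(-24772 + G) + H(72) = (-24772 + 26754) + 1/(82 - 1*72) = 1982 + 1/(82 - 72) = 1982 + 1/10 = 19821/10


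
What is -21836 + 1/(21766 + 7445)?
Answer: -637851395/29211 ≈ -21836.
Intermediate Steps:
-21836 + 1/(21766 + 7445) = -21836 + 1/29211 = -637851395/29211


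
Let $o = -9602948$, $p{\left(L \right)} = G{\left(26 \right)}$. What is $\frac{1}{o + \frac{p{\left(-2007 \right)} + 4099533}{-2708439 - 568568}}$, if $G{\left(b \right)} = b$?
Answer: $- \frac{3277007}{31468931916195} \approx -1.0413 \cdot 10^{-7}$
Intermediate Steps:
$p{\left(L \right)} = 26$
$\frac{1}{o + \frac{p{\left(-2007 \right)} + 4099533}{-2708439 - 568568}} = \frac{1}{-9602948 + \frac{26 + 4099533}{-2708439 - 568568}} = \frac{1}{-9602948 + \frac{4099559}{-3277007}} = \frac{1}{-9602948 + 4099559 \left(- \frac{1}{3277007}\right)} = \frac{1}{-9602948 - \frac{4099559}{3277007}} = \frac{1}{- \frac{31468931916195}{3277007}} = - \frac{3277007}{31468931916195}$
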